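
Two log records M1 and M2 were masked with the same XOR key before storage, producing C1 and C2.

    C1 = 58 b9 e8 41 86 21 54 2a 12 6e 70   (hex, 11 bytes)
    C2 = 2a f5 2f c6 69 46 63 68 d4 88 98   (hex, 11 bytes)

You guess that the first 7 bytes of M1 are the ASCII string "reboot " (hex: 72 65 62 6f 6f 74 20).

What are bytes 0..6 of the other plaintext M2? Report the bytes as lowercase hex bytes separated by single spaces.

00 29 a5 e8 80 13 17

First, C1 ⊕ C2 = (M1 ⊕ K) ⊕ (M2 ⊕ K) = M1 ⊕ M2, so the key drops out. Then M2 = (M1 ⊕ M2) ⊕ M1 over the first 7 bytes.
byte 0: (58 XOR 2a) XOR 72 = 72 XOR 72 = 00
byte 1: (b9 XOR f5) XOR 65 = 4c XOR 65 = 29
byte 2: (e8 XOR 2f) XOR 62 = c7 XOR 62 = a5
byte 3: (41 XOR c6) XOR 6f = 87 XOR 6f = e8
byte 4: (86 XOR 69) XOR 6f = ef XOR 6f = 80
byte 5: (21 XOR 46) XOR 74 = 67 XOR 74 = 13
byte 6: (54 XOR 63) XOR 20 = 37 XOR 20 = 17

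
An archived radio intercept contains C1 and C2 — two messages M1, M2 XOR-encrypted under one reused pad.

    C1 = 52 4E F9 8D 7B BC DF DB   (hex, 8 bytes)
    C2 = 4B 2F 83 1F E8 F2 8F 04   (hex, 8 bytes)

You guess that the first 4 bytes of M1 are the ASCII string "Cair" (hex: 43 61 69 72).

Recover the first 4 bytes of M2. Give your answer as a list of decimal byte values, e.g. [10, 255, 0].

First, C1 ⊕ C2 = (M1 ⊕ K) ⊕ (M2 ⊕ K) = M1 ⊕ M2, so the key drops out. Then M2 = (M1 ⊕ M2) ⊕ M1 over the first 4 bytes.
byte 0: (52 xor 4b) xor 43 = 19 xor 43 = 5a
byte 1: (4e xor 2f) xor 61 = 61 xor 61 = 00
byte 2: (f9 xor 83) xor 69 = 7a xor 69 = 13
byte 3: (8d xor 1f) xor 72 = 92 xor 72 = e0

[90, 0, 19, 224]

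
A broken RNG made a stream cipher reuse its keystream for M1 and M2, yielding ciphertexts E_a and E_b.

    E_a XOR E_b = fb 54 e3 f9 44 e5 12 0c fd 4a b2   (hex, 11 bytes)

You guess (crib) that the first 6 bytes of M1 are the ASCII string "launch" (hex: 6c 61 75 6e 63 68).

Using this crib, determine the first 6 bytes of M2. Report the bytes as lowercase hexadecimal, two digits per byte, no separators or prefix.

Since E_a ⊕ E_b = M1 ⊕ M2, XORing with the guessed M1 bytes yields the corresponding M2 bytes: M2 = (E_a ⊕ E_b) ⊕ M1.
fb ⊕ 6c = 97
54 ⊕ 61 = 35
e3 ⊕ 75 = 96
f9 ⊕ 6e = 97
44 ⊕ 63 = 27
e5 ⊕ 68 = 8d

97359697278d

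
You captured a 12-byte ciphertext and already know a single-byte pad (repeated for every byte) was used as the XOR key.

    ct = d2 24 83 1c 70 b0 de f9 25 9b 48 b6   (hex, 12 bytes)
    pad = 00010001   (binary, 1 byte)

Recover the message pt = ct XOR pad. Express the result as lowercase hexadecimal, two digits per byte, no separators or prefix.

c335920d61a1cfe8348a59a7

The 1-byte key repeats, so the effective keystream is 11 11 11 11 11 11 11 11 11 11 11 11.
byte 0: d2 ^ 11 = c3
byte 1: 24 ^ 11 = 35
byte 2: 83 ^ 11 = 92
byte 3: 1c ^ 11 = 0d
byte 4: 70 ^ 11 = 61
byte 5: b0 ^ 11 = a1
byte 6: de ^ 11 = cf
byte 7: f9 ^ 11 = e8
byte 8: 25 ^ 11 = 34
byte 9: 9b ^ 11 = 8a
byte 10: 48 ^ 11 = 59
byte 11: b6 ^ 11 = a7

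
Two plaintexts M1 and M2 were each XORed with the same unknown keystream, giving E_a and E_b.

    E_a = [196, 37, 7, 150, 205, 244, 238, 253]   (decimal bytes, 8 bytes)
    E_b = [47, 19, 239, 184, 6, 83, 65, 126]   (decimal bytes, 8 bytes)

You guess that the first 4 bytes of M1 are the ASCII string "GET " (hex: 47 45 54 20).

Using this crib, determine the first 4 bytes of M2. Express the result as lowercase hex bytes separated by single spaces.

ac 73 bc 0e

First, E_a ⊕ E_b = (M1 ⊕ K) ⊕ (M2 ⊕ K) = M1 ⊕ M2, so the key drops out. Then M2 = (M1 ⊕ M2) ⊕ M1 over the first 4 bytes.
byte 0: (c4 XOR 2f) XOR 47 = eb XOR 47 = ac
byte 1: (25 XOR 13) XOR 45 = 36 XOR 45 = 73
byte 2: (07 XOR ef) XOR 54 = e8 XOR 54 = bc
byte 3: (96 XOR b8) XOR 20 = 2e XOR 20 = 0e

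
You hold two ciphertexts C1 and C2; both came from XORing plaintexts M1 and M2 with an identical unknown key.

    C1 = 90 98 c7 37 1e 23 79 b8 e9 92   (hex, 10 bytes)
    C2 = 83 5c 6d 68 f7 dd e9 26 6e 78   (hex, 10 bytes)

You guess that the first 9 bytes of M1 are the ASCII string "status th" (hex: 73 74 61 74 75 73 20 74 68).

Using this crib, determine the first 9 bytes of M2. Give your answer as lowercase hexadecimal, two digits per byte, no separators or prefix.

First, C1 ⊕ C2 = (M1 ⊕ K) ⊕ (M2 ⊕ K) = M1 ⊕ M2, so the key drops out. Then M2 = (M1 ⊕ M2) ⊕ M1 over the first 9 bytes.
byte 0: (90 ⊕ 83) ⊕ 73 = 13 ⊕ 73 = 60
byte 1: (98 ⊕ 5c) ⊕ 74 = c4 ⊕ 74 = b0
byte 2: (c7 ⊕ 6d) ⊕ 61 = aa ⊕ 61 = cb
byte 3: (37 ⊕ 68) ⊕ 74 = 5f ⊕ 74 = 2b
byte 4: (1e ⊕ f7) ⊕ 75 = e9 ⊕ 75 = 9c
byte 5: (23 ⊕ dd) ⊕ 73 = fe ⊕ 73 = 8d
byte 6: (79 ⊕ e9) ⊕ 20 = 90 ⊕ 20 = b0
byte 7: (b8 ⊕ 26) ⊕ 74 = 9e ⊕ 74 = ea
byte 8: (e9 ⊕ 6e) ⊕ 68 = 87 ⊕ 68 = ef

60b0cb2b9c8db0eaef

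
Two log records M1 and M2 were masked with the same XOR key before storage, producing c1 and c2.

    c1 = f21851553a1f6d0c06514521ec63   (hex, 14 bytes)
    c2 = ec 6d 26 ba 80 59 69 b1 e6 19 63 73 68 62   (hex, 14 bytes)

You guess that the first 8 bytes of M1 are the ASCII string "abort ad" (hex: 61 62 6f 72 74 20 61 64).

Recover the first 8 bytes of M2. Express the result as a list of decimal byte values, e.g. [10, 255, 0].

First, c1 ⊕ c2 = (M1 ⊕ K) ⊕ (M2 ⊕ K) = M1 ⊕ M2, so the key drops out. Then M2 = (M1 ⊕ M2) ⊕ M1 over the first 8 bytes.
byte 0: (f2 xor ec) xor 61 = 1e xor 61 = 7f
byte 1: (18 xor 6d) xor 62 = 75 xor 62 = 17
byte 2: (51 xor 26) xor 6f = 77 xor 6f = 18
byte 3: (55 xor ba) xor 72 = ef xor 72 = 9d
byte 4: (3a xor 80) xor 74 = ba xor 74 = ce
byte 5: (1f xor 59) xor 20 = 46 xor 20 = 66
byte 6: (6d xor 69) xor 61 = 04 xor 61 = 65
byte 7: (0c xor b1) xor 64 = bd xor 64 = d9

[127, 23, 24, 157, 206, 102, 101, 217]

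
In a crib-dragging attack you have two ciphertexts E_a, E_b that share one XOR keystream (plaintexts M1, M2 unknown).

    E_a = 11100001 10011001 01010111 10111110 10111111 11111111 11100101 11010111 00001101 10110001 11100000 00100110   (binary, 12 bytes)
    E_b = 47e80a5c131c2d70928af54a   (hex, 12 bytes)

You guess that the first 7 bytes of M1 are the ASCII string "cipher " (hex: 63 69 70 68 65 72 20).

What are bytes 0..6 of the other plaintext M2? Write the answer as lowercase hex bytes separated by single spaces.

First, E_a ⊕ E_b = (M1 ⊕ K) ⊕ (M2 ⊕ K) = M1 ⊕ M2, so the key drops out. Then M2 = (M1 ⊕ M2) ⊕ M1 over the first 7 bytes.
byte 0: (e1 ⊕ 47) ⊕ 63 = a6 ⊕ 63 = c5
byte 1: (99 ⊕ e8) ⊕ 69 = 71 ⊕ 69 = 18
byte 2: (57 ⊕ 0a) ⊕ 70 = 5d ⊕ 70 = 2d
byte 3: (be ⊕ 5c) ⊕ 68 = e2 ⊕ 68 = 8a
byte 4: (bf ⊕ 13) ⊕ 65 = ac ⊕ 65 = c9
byte 5: (ff ⊕ 1c) ⊕ 72 = e3 ⊕ 72 = 91
byte 6: (e5 ⊕ 2d) ⊕ 20 = c8 ⊕ 20 = e8

c5 18 2d 8a c9 91 e8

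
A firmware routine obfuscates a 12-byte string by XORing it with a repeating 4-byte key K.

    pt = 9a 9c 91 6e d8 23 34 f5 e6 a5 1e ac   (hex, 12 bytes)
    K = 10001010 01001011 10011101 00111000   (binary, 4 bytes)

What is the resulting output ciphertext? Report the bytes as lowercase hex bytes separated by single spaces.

10 d7 0c 56 52 68 a9 cd 6c ee 83 94

The 4-byte key repeats, so the effective keystream is 8a 4b 9d 38 8a 4b 9d 38 8a 4b 9d 38.
byte 0: 9a xor 8a = 10
byte 1: 9c xor 4b = d7
byte 2: 91 xor 9d = 0c
byte 3: 6e xor 38 = 56
byte 4: d8 xor 8a = 52
byte 5: 23 xor 4b = 68
byte 6: 34 xor 9d = a9
byte 7: f5 xor 38 = cd
byte 8: e6 xor 8a = 6c
byte 9: a5 xor 4b = ee
byte 10: 1e xor 9d = 83
byte 11: ac xor 38 = 94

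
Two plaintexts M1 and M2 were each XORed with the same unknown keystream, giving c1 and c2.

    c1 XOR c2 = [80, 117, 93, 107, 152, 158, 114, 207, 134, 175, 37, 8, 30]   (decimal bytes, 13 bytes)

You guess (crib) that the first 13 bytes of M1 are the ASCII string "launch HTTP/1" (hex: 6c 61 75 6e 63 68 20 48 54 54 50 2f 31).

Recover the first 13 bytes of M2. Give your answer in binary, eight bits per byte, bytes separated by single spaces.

00111100 00010100 00101000 00000101 11111011 11110110 01010010 10000111 11010010 11111011 01110101 00100111 00101111

Since c1 ⊕ c2 = M1 ⊕ M2, XORing with the guessed M1 bytes yields the corresponding M2 bytes: M2 = (c1 ⊕ c2) ⊕ M1.
50 XOR 6c = 3c
75 XOR 61 = 14
5d XOR 75 = 28
6b XOR 6e = 05
98 XOR 63 = fb
9e XOR 68 = f6
72 XOR 20 = 52
cf XOR 48 = 87
86 XOR 54 = d2
af XOR 54 = fb
25 XOR 50 = 75
08 XOR 2f = 27
1e XOR 31 = 2f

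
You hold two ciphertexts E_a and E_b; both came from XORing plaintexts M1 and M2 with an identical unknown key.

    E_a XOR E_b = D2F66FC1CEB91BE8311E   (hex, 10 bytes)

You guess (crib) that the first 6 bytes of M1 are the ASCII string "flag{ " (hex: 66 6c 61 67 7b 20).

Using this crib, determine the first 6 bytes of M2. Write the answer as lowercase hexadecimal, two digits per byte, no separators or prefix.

Since E_a ⊕ E_b = M1 ⊕ M2, XORing with the guessed M1 bytes yields the corresponding M2 bytes: M2 = (E_a ⊕ E_b) ⊕ M1.
210 ^ 102 = 180
246 ^ 108 = 154
111 ^  97 =  14
193 ^ 103 = 166
206 ^ 123 = 181
185 ^  32 = 153

b49a0ea6b599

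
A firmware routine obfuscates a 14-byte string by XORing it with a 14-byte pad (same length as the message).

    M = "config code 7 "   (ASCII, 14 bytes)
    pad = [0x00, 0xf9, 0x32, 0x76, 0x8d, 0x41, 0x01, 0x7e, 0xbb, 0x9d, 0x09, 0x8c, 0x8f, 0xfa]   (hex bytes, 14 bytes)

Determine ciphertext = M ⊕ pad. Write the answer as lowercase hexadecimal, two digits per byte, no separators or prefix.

63965c10e426211dd4f96cacb8da

01100011 ⊕ 00000000 = 01100011
01101111 ⊕ 11111001 = 10010110
01101110 ⊕ 00110010 = 01011100
01100110 ⊕ 01110110 = 00010000
01101001 ⊕ 10001101 = 11100100
01100111 ⊕ 01000001 = 00100110
00100000 ⊕ 00000001 = 00100001
01100011 ⊕ 01111110 = 00011101
01101111 ⊕ 10111011 = 11010100
01100100 ⊕ 10011101 = 11111001
01100101 ⊕ 00001001 = 01101100
00100000 ⊕ 10001100 = 10101100
00110111 ⊕ 10001111 = 10111000
00100000 ⊕ 11111010 = 11011010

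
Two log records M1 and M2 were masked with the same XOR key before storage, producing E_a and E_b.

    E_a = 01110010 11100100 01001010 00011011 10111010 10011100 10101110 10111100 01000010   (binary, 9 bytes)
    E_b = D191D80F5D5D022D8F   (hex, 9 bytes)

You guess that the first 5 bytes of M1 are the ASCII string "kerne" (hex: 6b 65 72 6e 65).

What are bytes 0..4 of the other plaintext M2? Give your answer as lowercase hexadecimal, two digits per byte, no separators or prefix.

First, E_a ⊕ E_b = (M1 ⊕ K) ⊕ (M2 ⊕ K) = M1 ⊕ M2, so the key drops out. Then M2 = (M1 ⊕ M2) ⊕ M1 over the first 5 bytes.
byte 0: (72 xor d1) xor 6b = a3 xor 6b = c8
byte 1: (e4 xor 91) xor 65 = 75 xor 65 = 10
byte 2: (4a xor d8) xor 72 = 92 xor 72 = e0
byte 3: (1b xor 0f) xor 6e = 14 xor 6e = 7a
byte 4: (ba xor 5d) xor 65 = e7 xor 65 = 82

c810e07a82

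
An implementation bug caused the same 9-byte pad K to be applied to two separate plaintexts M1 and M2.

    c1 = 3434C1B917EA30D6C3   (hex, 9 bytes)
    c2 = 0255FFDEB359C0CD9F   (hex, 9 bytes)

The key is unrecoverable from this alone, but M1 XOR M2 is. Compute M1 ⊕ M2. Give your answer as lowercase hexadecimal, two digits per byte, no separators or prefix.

c1 ⊕ c2 = (M1 ⊕ K) ⊕ (M2 ⊕ K) = M1 ⊕ M2 — the shared key cancels under XOR.
 52 xor   2 =  54
 52 xor  85 =  97
193 xor 255 =  62
185 xor 222 = 103
 23 xor 179 = 164
234 xor  89 = 179
 48 xor 192 = 240
214 xor 205 =  27
195 xor 159 =  92

36613e67a4b3f01b5c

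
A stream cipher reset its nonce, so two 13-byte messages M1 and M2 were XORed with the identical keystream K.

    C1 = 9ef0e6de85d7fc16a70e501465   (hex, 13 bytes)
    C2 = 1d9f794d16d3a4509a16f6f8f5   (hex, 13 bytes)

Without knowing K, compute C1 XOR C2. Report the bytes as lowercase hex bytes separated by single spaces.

83 6f 9f 93 93 04 58 46 3d 18 a6 ec 90

C1 ⊕ C2 = (M1 ⊕ K) ⊕ (M2 ⊕ K) = M1 ⊕ M2 — the shared key cancels under XOR.
9e xor 1d = 83
f0 xor 9f = 6f
e6 xor 79 = 9f
de xor 4d = 93
85 xor 16 = 93
d7 xor d3 = 04
fc xor a4 = 58
16 xor 50 = 46
a7 xor 9a = 3d
0e xor 16 = 18
50 xor f6 = a6
14 xor f8 = ec
65 xor f5 = 90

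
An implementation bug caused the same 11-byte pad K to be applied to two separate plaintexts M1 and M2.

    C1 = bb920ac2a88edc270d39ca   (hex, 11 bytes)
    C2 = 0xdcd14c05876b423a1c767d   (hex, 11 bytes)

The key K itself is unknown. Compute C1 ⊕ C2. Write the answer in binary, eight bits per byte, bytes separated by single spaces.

C1 ⊕ C2 = (M1 ⊕ K) ⊕ (M2 ⊕ K) = M1 ⊕ M2 — the shared key cancels under XOR.
10111011 ^ 11011100 = 01100111
10010010 ^ 11010001 = 01000011
00001010 ^ 01001100 = 01000110
11000010 ^ 00000101 = 11000111
10101000 ^ 10000111 = 00101111
10001110 ^ 01101011 = 11100101
11011100 ^ 01000010 = 10011110
00100111 ^ 00111010 = 00011101
00001101 ^ 00011100 = 00010001
00111001 ^ 01110110 = 01001111
11001010 ^ 01111101 = 10110111

01100111 01000011 01000110 11000111 00101111 11100101 10011110 00011101 00010001 01001111 10110111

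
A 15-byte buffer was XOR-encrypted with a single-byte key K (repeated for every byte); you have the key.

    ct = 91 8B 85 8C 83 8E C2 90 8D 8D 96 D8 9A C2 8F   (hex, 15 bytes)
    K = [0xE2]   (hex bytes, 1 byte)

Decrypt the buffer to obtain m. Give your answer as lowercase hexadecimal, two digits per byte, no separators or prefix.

The 1-byte key repeats, so the effective keystream is e2 e2 e2 e2 e2 e2 e2 e2 e2 e2 e2 e2 e2 e2 e2.
byte 0: 91 ⊕ e2 = 73
byte 1: 8b ⊕ e2 = 69
byte 2: 85 ⊕ e2 = 67
byte 3: 8c ⊕ e2 = 6e
byte 4: 83 ⊕ e2 = 61
byte 5: 8e ⊕ e2 = 6c
byte 6: c2 ⊕ e2 = 20
byte 7: 90 ⊕ e2 = 72
byte 8: 8d ⊕ e2 = 6f
byte 9: 8d ⊕ e2 = 6f
byte 10: 96 ⊕ e2 = 74
byte 11: d8 ⊕ e2 = 3a
byte 12: 9a ⊕ e2 = 78
byte 13: c2 ⊕ e2 = 20
byte 14: 8f ⊕ e2 = 6d

7369676e616c20726f6f743a78206d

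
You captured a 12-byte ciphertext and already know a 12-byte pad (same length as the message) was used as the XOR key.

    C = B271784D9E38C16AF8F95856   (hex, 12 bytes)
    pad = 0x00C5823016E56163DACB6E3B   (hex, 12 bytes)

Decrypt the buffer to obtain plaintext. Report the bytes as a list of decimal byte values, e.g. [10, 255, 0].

b2 ⊕ 00 = b2
71 ⊕ c5 = b4
78 ⊕ 82 = fa
4d ⊕ 30 = 7d
9e ⊕ 16 = 88
38 ⊕ e5 = dd
c1 ⊕ 61 = a0
6a ⊕ 63 = 09
f8 ⊕ da = 22
f9 ⊕ cb = 32
58 ⊕ 6e = 36
56 ⊕ 3b = 6d

[178, 180, 250, 125, 136, 221, 160, 9, 34, 50, 54, 109]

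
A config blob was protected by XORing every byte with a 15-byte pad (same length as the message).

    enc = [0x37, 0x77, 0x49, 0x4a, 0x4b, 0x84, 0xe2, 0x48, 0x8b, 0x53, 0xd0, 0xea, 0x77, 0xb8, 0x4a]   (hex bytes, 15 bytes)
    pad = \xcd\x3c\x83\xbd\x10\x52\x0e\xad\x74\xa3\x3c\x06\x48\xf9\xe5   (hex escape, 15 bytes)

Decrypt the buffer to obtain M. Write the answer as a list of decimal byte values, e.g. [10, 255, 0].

byte 0: 37 ^ cd = fa
byte 1: 77 ^ 3c = 4b
byte 2: 49 ^ 83 = ca
byte 3: 4a ^ bd = f7
byte 4: 4b ^ 10 = 5b
byte 5: 84 ^ 52 = d6
byte 6: e2 ^ 0e = ec
byte 7: 48 ^ ad = e5
byte 8: 8b ^ 74 = ff
byte 9: 53 ^ a3 = f0
byte 10: d0 ^ 3c = ec
byte 11: ea ^ 06 = ec
byte 12: 77 ^ 48 = 3f
byte 13: b8 ^ f9 = 41
byte 14: 4a ^ e5 = af

[250, 75, 202, 247, 91, 214, 236, 229, 255, 240, 236, 236, 63, 65, 175]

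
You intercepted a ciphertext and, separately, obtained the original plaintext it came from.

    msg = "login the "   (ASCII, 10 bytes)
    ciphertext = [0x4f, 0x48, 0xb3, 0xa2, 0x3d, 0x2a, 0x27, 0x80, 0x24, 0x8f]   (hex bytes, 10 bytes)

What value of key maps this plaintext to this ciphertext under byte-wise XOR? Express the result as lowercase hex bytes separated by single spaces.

23 27 d4 cb 53 0a 53 e8 41 af

Since ciphertext = msg ⊕ key, XORing both sides with msg gives key = msg ⊕ ciphertext.
6c XOR 4f = 23
6f XOR 48 = 27
67 XOR b3 = d4
69 XOR a2 = cb
6e XOR 3d = 53
20 XOR 2a = 0a
74 XOR 27 = 53
68 XOR 80 = e8
65 XOR 24 = 41
20 XOR 8f = af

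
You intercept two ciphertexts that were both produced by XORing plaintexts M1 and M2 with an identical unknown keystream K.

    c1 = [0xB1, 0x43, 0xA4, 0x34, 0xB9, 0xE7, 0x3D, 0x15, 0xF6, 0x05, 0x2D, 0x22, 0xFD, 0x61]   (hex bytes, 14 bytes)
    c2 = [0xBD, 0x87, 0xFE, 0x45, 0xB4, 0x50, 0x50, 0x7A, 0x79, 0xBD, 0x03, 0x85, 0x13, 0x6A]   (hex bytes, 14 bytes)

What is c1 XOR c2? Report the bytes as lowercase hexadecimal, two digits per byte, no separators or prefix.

c1 ⊕ c2 = (M1 ⊕ K) ⊕ (M2 ⊕ K) = M1 ⊕ M2 — the shared key cancels under XOR.
b1 ^ bd = 0c
43 ^ 87 = c4
a4 ^ fe = 5a
34 ^ 45 = 71
b9 ^ b4 = 0d
e7 ^ 50 = b7
3d ^ 50 = 6d
15 ^ 7a = 6f
f6 ^ 79 = 8f
05 ^ bd = b8
2d ^ 03 = 2e
22 ^ 85 = a7
fd ^ 13 = ee
61 ^ 6a = 0b

0cc45a710db76d6f8fb82ea7ee0b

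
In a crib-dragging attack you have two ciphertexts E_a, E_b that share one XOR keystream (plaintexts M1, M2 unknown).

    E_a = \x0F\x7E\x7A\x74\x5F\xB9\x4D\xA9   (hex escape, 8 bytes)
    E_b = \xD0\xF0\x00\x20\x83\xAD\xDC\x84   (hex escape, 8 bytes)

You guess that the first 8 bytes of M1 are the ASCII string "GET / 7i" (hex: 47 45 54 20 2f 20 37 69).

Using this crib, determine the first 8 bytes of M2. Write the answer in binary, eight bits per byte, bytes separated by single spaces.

First, E_a ⊕ E_b = (M1 ⊕ K) ⊕ (M2 ⊕ K) = M1 ⊕ M2, so the key drops out. Then M2 = (M1 ⊕ M2) ⊕ M1 over the first 8 bytes.
byte 0: (0f ^ d0) ^ 47 = df ^ 47 = 98
byte 1: (7e ^ f0) ^ 45 = 8e ^ 45 = cb
byte 2: (7a ^ 00) ^ 54 = 7a ^ 54 = 2e
byte 3: (74 ^ 20) ^ 20 = 54 ^ 20 = 74
byte 4: (5f ^ 83) ^ 2f = dc ^ 2f = f3
byte 5: (b9 ^ ad) ^ 20 = 14 ^ 20 = 34
byte 6: (4d ^ dc) ^ 37 = 91 ^ 37 = a6
byte 7: (a9 ^ 84) ^ 69 = 2d ^ 69 = 44

10011000 11001011 00101110 01110100 11110011 00110100 10100110 01000100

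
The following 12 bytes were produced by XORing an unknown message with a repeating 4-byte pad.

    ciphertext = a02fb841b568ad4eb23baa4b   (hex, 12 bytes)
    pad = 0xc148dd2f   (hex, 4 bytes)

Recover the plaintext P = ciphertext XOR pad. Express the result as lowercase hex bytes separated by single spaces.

The 4-byte key repeats, so the effective keystream is c1 48 dd 2f c1 48 dd 2f c1 48 dd 2f.
byte 0: 160 XOR 193 =  97
byte 1:  47 XOR  72 = 103
byte 2: 184 XOR 221 = 101
byte 3:  65 XOR  47 = 110
byte 4: 181 XOR 193 = 116
byte 5: 104 XOR  72 =  32
byte 6: 173 XOR 221 = 112
byte 7:  78 XOR  47 =  97
byte 8: 178 XOR 193 = 115
byte 9:  59 XOR  72 = 115
byte 10: 170 XOR 221 = 119
byte 11:  75 XOR  47 = 100

61 67 65 6e 74 20 70 61 73 73 77 64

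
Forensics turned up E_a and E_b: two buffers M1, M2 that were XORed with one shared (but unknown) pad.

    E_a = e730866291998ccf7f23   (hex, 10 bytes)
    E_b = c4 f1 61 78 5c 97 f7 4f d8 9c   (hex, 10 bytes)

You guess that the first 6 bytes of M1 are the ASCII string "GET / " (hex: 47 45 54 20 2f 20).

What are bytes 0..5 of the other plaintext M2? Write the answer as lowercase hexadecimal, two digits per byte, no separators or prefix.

6484b33ae22e

First, E_a ⊕ E_b = (M1 ⊕ K) ⊕ (M2 ⊕ K) = M1 ⊕ M2, so the key drops out. Then M2 = (M1 ⊕ M2) ⊕ M1 over the first 6 bytes.
byte 0: (e7 ^ c4) ^ 47 = 23 ^ 47 = 64
byte 1: (30 ^ f1) ^ 45 = c1 ^ 45 = 84
byte 2: (86 ^ 61) ^ 54 = e7 ^ 54 = b3
byte 3: (62 ^ 78) ^ 20 = 1a ^ 20 = 3a
byte 4: (91 ^ 5c) ^ 2f = cd ^ 2f = e2
byte 5: (99 ^ 97) ^ 20 = 0e ^ 20 = 2e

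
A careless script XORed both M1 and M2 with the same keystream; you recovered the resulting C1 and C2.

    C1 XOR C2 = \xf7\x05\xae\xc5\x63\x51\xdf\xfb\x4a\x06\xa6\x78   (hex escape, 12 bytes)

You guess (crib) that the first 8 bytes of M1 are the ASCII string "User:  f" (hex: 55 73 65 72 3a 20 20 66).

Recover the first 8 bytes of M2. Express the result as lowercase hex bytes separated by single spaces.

a2 76 cb b7 59 71 ff 9d

Since C1 ⊕ C2 = M1 ⊕ M2, XORing with the guessed M1 bytes yields the corresponding M2 bytes: M2 = (C1 ⊕ C2) ⊕ M1.
f7 xor 55 = a2
05 xor 73 = 76
ae xor 65 = cb
c5 xor 72 = b7
63 xor 3a = 59
51 xor 20 = 71
df xor 20 = ff
fb xor 66 = 9d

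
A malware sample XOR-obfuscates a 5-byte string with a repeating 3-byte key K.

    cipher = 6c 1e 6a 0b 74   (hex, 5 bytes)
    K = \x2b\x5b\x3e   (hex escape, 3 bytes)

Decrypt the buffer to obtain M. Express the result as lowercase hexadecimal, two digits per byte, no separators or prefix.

The 3-byte key repeats, so the effective keystream is 2b 5b 3e 2b 5b.
byte 0: 6c ^ 2b = 47
byte 1: 1e ^ 5b = 45
byte 2: 6a ^ 3e = 54
byte 3: 0b ^ 2b = 20
byte 4: 74 ^ 5b = 2f

474554202f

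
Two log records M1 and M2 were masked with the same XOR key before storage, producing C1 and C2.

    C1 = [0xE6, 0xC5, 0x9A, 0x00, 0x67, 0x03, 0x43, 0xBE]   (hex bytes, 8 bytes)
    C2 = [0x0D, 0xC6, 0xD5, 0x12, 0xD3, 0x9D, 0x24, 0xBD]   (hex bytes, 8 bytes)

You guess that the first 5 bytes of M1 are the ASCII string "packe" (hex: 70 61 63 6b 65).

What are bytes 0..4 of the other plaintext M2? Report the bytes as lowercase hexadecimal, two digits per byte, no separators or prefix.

9b622c79d1

First, C1 ⊕ C2 = (M1 ⊕ K) ⊕ (M2 ⊕ K) = M1 ⊕ M2, so the key drops out. Then M2 = (M1 ⊕ M2) ⊕ M1 over the first 5 bytes.
byte 0: (e6 XOR 0d) XOR 70 = eb XOR 70 = 9b
byte 1: (c5 XOR c6) XOR 61 = 03 XOR 61 = 62
byte 2: (9a XOR d5) XOR 63 = 4f XOR 63 = 2c
byte 3: (00 XOR 12) XOR 6b = 12 XOR 6b = 79
byte 4: (67 XOR d3) XOR 65 = b4 XOR 65 = d1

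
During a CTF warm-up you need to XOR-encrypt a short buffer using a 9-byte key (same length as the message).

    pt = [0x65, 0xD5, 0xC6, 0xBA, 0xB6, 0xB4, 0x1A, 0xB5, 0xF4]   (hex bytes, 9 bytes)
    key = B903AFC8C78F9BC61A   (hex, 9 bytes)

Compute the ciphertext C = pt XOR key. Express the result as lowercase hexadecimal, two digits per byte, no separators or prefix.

XOR is its own inverse, so applying the key byte-wise gives the result directly.
101 XOR 185 = 220
213 XOR   3 = 214
198 XOR 175 = 105
186 XOR 200 = 114
182 XOR 199 = 113
180 XOR 143 =  59
 26 XOR 155 = 129
181 XOR 198 = 115
244 XOR  26 = 238

dcd66972713b8173ee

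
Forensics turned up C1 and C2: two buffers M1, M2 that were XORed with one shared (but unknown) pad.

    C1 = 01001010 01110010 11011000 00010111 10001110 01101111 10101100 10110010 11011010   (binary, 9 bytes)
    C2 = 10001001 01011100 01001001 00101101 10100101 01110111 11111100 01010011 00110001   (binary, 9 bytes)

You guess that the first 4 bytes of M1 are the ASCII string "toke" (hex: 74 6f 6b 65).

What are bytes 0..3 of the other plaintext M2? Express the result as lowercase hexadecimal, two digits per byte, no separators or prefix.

First, C1 ⊕ C2 = (M1 ⊕ K) ⊕ (M2 ⊕ K) = M1 ⊕ M2, so the key drops out. Then M2 = (M1 ⊕ M2) ⊕ M1 over the first 4 bytes.
byte 0: (4a ^ 89) ^ 74 = c3 ^ 74 = b7
byte 1: (72 ^ 5c) ^ 6f = 2e ^ 6f = 41
byte 2: (d8 ^ 49) ^ 6b = 91 ^ 6b = fa
byte 3: (17 ^ 2d) ^ 65 = 3a ^ 65 = 5f

b741fa5f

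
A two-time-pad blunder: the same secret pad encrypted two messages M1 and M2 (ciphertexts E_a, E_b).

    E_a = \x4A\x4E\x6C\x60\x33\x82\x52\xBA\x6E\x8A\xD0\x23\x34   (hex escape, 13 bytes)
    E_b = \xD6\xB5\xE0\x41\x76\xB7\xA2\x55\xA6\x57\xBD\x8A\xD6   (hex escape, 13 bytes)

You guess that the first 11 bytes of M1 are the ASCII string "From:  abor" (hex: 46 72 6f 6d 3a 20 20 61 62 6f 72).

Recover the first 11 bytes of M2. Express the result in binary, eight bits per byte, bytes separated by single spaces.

11011010 10001001 11100011 01001100 01111111 00010101 11010000 10001110 10101010 10110010 00011111

First, E_a ⊕ E_b = (M1 ⊕ K) ⊕ (M2 ⊕ K) = M1 ⊕ M2, so the key drops out. Then M2 = (M1 ⊕ M2) ⊕ M1 over the first 11 bytes.
byte 0: (4a xor d6) xor 46 = 9c xor 46 = da
byte 1: (4e xor b5) xor 72 = fb xor 72 = 89
byte 2: (6c xor e0) xor 6f = 8c xor 6f = e3
byte 3: (60 xor 41) xor 6d = 21 xor 6d = 4c
byte 4: (33 xor 76) xor 3a = 45 xor 3a = 7f
byte 5: (82 xor b7) xor 20 = 35 xor 20 = 15
byte 6: (52 xor a2) xor 20 = f0 xor 20 = d0
byte 7: (ba xor 55) xor 61 = ef xor 61 = 8e
byte 8: (6e xor a6) xor 62 = c8 xor 62 = aa
byte 9: (8a xor 57) xor 6f = dd xor 6f = b2
byte 10: (d0 xor bd) xor 72 = 6d xor 72 = 1f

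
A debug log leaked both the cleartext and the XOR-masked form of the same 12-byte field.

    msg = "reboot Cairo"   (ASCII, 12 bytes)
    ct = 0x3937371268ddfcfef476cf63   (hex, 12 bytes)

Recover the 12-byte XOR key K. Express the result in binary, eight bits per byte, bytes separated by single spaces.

01001011 01010010 01010101 01111101 00000111 10101001 11011100 10111101 10010101 00011111 10111101 00001100

Since ct = msg ⊕ K, XORing both sides with msg gives K = msg ⊕ ct.
byte 0: 72 ^ 39 = 4b
byte 1: 65 ^ 37 = 52
byte 2: 62 ^ 37 = 55
byte 3: 6f ^ 12 = 7d
byte 4: 6f ^ 68 = 07
byte 5: 74 ^ dd = a9
byte 6: 20 ^ fc = dc
byte 7: 43 ^ fe = bd
byte 8: 61 ^ f4 = 95
byte 9: 69 ^ 76 = 1f
byte 10: 72 ^ cf = bd
byte 11: 6f ^ 63 = 0c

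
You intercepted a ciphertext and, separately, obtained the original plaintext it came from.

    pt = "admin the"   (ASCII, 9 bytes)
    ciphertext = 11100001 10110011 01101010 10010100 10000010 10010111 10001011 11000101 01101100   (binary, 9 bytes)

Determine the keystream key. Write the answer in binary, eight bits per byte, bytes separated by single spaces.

10000000 11010111 00000111 11111101 11101100 10110111 11111111 10101101 00001001

Since ciphertext = pt ⊕ key, XORing both sides with pt gives key = pt ⊕ ciphertext.
61 ⊕ e1 = 80
64 ⊕ b3 = d7
6d ⊕ 6a = 07
69 ⊕ 94 = fd
6e ⊕ 82 = ec
20 ⊕ 97 = b7
74 ⊕ 8b = ff
68 ⊕ c5 = ad
65 ⊕ 6c = 09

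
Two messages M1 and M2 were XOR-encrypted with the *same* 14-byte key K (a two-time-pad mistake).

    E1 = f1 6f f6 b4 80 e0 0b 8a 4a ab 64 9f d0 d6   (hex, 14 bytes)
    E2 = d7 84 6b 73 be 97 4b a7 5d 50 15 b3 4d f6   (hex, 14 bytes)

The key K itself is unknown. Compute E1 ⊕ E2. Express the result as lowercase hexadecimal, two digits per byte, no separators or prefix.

E1 ⊕ E2 = (M1 ⊕ K) ⊕ (M2 ⊕ K) = M1 ⊕ M2 — the shared key cancels under XOR.
11110001 ^ 11010111 = 00100110
01101111 ^ 10000100 = 11101011
11110110 ^ 01101011 = 10011101
10110100 ^ 01110011 = 11000111
10000000 ^ 10111110 = 00111110
11100000 ^ 10010111 = 01110111
00001011 ^ 01001011 = 01000000
10001010 ^ 10100111 = 00101101
01001010 ^ 01011101 = 00010111
10101011 ^ 01010000 = 11111011
01100100 ^ 00010101 = 01110001
10011111 ^ 10110011 = 00101100
11010000 ^ 01001101 = 10011101
11010110 ^ 11110110 = 00100000

26eb9dc73e77402d17fb712c9d20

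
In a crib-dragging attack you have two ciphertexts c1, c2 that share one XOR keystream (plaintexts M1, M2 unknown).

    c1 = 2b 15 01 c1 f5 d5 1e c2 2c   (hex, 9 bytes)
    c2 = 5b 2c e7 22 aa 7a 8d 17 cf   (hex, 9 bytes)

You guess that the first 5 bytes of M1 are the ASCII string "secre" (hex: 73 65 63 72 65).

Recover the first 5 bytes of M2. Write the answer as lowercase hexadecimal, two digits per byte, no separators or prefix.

035c85913a

First, c1 ⊕ c2 = (M1 ⊕ K) ⊕ (M2 ⊕ K) = M1 ⊕ M2, so the key drops out. Then M2 = (M1 ⊕ M2) ⊕ M1 over the first 5 bytes.
byte 0: (2b ^ 5b) ^ 73 = 70 ^ 73 = 03
byte 1: (15 ^ 2c) ^ 65 = 39 ^ 65 = 5c
byte 2: (01 ^ e7) ^ 63 = e6 ^ 63 = 85
byte 3: (c1 ^ 22) ^ 72 = e3 ^ 72 = 91
byte 4: (f5 ^ aa) ^ 65 = 5f ^ 65 = 3a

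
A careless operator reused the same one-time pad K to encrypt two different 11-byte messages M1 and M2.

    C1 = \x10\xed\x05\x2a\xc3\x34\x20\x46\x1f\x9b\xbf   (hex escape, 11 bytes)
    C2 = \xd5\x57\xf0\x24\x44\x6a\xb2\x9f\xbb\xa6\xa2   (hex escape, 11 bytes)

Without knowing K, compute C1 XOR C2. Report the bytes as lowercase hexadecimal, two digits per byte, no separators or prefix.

C1 ⊕ C2 = (M1 ⊕ K) ⊕ (M2 ⊕ K) = M1 ⊕ M2 — the shared key cancels under XOR.
byte 0: 10 XOR d5 = c5
byte 1: ed XOR 57 = ba
byte 2: 05 XOR f0 = f5
byte 3: 2a XOR 24 = 0e
byte 4: c3 XOR 44 = 87
byte 5: 34 XOR 6a = 5e
byte 6: 20 XOR b2 = 92
byte 7: 46 XOR 9f = d9
byte 8: 1f XOR bb = a4
byte 9: 9b XOR a6 = 3d
byte 10: bf XOR a2 = 1d

c5baf50e875e92d9a43d1d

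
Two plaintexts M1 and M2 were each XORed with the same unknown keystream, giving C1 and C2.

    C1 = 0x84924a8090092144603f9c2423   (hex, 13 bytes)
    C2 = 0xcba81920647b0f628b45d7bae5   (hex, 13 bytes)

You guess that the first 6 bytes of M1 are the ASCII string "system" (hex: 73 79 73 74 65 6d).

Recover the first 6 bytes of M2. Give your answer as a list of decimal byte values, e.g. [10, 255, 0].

[60, 67, 32, 212, 145, 31]

First, C1 ⊕ C2 = (M1 ⊕ K) ⊕ (M2 ⊕ K) = M1 ⊕ M2, so the key drops out. Then M2 = (M1 ⊕ M2) ⊕ M1 over the first 6 bytes.
byte 0: (84 ⊕ cb) ⊕ 73 = 4f ⊕ 73 = 3c
byte 1: (92 ⊕ a8) ⊕ 79 = 3a ⊕ 79 = 43
byte 2: (4a ⊕ 19) ⊕ 73 = 53 ⊕ 73 = 20
byte 3: (80 ⊕ 20) ⊕ 74 = a0 ⊕ 74 = d4
byte 4: (90 ⊕ 64) ⊕ 65 = f4 ⊕ 65 = 91
byte 5: (09 ⊕ 7b) ⊕ 6d = 72 ⊕ 6d = 1f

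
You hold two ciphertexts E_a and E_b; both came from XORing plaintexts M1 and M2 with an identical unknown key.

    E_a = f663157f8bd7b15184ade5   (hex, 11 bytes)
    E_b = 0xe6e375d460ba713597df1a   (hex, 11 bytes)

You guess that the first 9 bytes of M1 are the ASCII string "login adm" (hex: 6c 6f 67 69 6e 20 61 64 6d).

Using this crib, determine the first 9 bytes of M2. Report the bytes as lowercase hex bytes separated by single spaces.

7c ef 07 c2 85 4d a1 00 7e

First, E_a ⊕ E_b = (M1 ⊕ K) ⊕ (M2 ⊕ K) = M1 ⊕ M2, so the key drops out. Then M2 = (M1 ⊕ M2) ⊕ M1 over the first 9 bytes.
byte 0: (f6 ⊕ e6) ⊕ 6c = 10 ⊕ 6c = 7c
byte 1: (63 ⊕ e3) ⊕ 6f = 80 ⊕ 6f = ef
byte 2: (15 ⊕ 75) ⊕ 67 = 60 ⊕ 67 = 07
byte 3: (7f ⊕ d4) ⊕ 69 = ab ⊕ 69 = c2
byte 4: (8b ⊕ 60) ⊕ 6e = eb ⊕ 6e = 85
byte 5: (d7 ⊕ ba) ⊕ 20 = 6d ⊕ 20 = 4d
byte 6: (b1 ⊕ 71) ⊕ 61 = c0 ⊕ 61 = a1
byte 7: (51 ⊕ 35) ⊕ 64 = 64 ⊕ 64 = 00
byte 8: (84 ⊕ 97) ⊕ 6d = 13 ⊕ 6d = 7e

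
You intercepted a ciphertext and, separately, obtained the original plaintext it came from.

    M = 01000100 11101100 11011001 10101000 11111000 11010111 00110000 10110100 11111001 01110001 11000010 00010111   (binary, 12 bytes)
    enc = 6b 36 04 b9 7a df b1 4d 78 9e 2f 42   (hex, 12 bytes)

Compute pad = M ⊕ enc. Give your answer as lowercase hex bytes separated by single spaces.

Since enc = M ⊕ pad, XORing both sides with M gives pad = M ⊕ enc.
44 xor 6b = 2f
ec xor 36 = da
d9 xor 04 = dd
a8 xor b9 = 11
f8 xor 7a = 82
d7 xor df = 08
30 xor b1 = 81
b4 xor 4d = f9
f9 xor 78 = 81
71 xor 9e = ef
c2 xor 2f = ed
17 xor 42 = 55

2f da dd 11 82 08 81 f9 81 ef ed 55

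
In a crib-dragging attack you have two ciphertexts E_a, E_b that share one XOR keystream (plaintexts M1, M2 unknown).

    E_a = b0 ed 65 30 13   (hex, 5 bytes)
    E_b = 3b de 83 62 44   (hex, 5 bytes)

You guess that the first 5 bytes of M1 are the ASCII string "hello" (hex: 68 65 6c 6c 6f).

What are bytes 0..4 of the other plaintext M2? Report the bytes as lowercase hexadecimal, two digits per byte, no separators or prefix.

First, E_a ⊕ E_b = (M1 ⊕ K) ⊕ (M2 ⊕ K) = M1 ⊕ M2, so the key drops out. Then M2 = (M1 ⊕ M2) ⊕ M1 over the first 5 bytes.
byte 0: (b0 xor 3b) xor 68 = 8b xor 68 = e3
byte 1: (ed xor de) xor 65 = 33 xor 65 = 56
byte 2: (65 xor 83) xor 6c = e6 xor 6c = 8a
byte 3: (30 xor 62) xor 6c = 52 xor 6c = 3e
byte 4: (13 xor 44) xor 6f = 57 xor 6f = 38

e3568a3e38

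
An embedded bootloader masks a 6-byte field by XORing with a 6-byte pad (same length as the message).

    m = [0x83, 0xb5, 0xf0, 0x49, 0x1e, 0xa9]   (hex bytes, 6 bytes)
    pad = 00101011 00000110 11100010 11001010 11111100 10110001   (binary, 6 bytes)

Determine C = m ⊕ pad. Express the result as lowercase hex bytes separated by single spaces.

XOR is its own inverse, so applying the key byte-wise gives the result directly.
83 ^ 2b = a8
b5 ^ 06 = b3
f0 ^ e2 = 12
49 ^ ca = 83
1e ^ fc = e2
a9 ^ b1 = 18

a8 b3 12 83 e2 18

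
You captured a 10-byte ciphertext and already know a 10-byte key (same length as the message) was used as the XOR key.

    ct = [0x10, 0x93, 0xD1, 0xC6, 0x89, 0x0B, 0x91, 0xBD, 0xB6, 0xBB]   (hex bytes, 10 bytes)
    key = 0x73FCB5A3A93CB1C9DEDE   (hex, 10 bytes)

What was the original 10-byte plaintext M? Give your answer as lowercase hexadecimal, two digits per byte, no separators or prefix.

XOR is its own inverse, so applying the key byte-wise gives the result directly.
10 ⊕ 73 = 63
93 ⊕ fc = 6f
d1 ⊕ b5 = 64
c6 ⊕ a3 = 65
89 ⊕ a9 = 20
0b ⊕ 3c = 37
91 ⊕ b1 = 20
bd ⊕ c9 = 74
b6 ⊕ de = 68
bb ⊕ de = 65

636f6465203720746865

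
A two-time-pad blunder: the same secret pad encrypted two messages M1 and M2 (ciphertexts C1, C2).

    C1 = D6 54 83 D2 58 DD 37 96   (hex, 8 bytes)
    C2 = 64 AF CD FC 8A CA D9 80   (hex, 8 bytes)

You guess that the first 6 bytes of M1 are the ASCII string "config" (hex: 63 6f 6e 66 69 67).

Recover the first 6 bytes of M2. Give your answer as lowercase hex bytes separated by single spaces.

First, C1 ⊕ C2 = (M1 ⊕ K) ⊕ (M2 ⊕ K) = M1 ⊕ M2, so the key drops out. Then M2 = (M1 ⊕ M2) ⊕ M1 over the first 6 bytes.
byte 0: (d6 XOR 64) XOR 63 = b2 XOR 63 = d1
byte 1: (54 XOR af) XOR 6f = fb XOR 6f = 94
byte 2: (83 XOR cd) XOR 6e = 4e XOR 6e = 20
byte 3: (d2 XOR fc) XOR 66 = 2e XOR 66 = 48
byte 4: (58 XOR 8a) XOR 69 = d2 XOR 69 = bb
byte 5: (dd XOR ca) XOR 67 = 17 XOR 67 = 70

d1 94 20 48 bb 70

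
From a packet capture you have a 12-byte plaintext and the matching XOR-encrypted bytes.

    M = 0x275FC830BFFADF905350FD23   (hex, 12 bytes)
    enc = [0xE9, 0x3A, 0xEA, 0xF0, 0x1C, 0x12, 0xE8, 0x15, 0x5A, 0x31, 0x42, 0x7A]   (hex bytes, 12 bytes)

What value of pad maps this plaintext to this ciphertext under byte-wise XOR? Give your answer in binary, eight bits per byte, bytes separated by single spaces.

11001110 01100101 00100010 11000000 10100011 11101000 00110111 10000101 00001001 01100001 10111111 01011001

Since enc = M ⊕ pad, XORing both sides with M gives pad = M ⊕ enc.
27 ^ e9 = ce
5f ^ 3a = 65
c8 ^ ea = 22
30 ^ f0 = c0
bf ^ 1c = a3
fa ^ 12 = e8
df ^ e8 = 37
90 ^ 15 = 85
53 ^ 5a = 09
50 ^ 31 = 61
fd ^ 42 = bf
23 ^ 7a = 59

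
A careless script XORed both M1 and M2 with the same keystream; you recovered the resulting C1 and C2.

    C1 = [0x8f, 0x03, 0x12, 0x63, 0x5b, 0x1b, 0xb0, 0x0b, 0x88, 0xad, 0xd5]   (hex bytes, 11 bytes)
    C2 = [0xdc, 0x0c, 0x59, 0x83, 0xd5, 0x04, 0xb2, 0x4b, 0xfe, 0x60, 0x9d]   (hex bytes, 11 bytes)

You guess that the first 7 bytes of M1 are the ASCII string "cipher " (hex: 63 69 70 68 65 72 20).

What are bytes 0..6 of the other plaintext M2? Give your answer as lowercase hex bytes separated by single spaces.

First, C1 ⊕ C2 = (M1 ⊕ K) ⊕ (M2 ⊕ K) = M1 ⊕ M2, so the key drops out. Then M2 = (M1 ⊕ M2) ⊕ M1 over the first 7 bytes.
byte 0: (8f xor dc) xor 63 = 53 xor 63 = 30
byte 1: (03 xor 0c) xor 69 = 0f xor 69 = 66
byte 2: (12 xor 59) xor 70 = 4b xor 70 = 3b
byte 3: (63 xor 83) xor 68 = e0 xor 68 = 88
byte 4: (5b xor d5) xor 65 = 8e xor 65 = eb
byte 5: (1b xor 04) xor 72 = 1f xor 72 = 6d
byte 6: (b0 xor b2) xor 20 = 02 xor 20 = 22

30 66 3b 88 eb 6d 22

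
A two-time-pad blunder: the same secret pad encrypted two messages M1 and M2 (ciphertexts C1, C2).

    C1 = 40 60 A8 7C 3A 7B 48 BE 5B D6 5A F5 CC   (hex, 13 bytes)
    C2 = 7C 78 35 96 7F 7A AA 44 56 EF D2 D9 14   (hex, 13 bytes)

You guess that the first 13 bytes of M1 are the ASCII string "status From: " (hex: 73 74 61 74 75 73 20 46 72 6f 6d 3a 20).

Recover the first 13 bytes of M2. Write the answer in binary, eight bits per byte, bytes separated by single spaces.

01001111 01101100 11111100 10011110 00110000 01110010 11000010 10111100 01111111 01010110 11100101 00010110 11111000

First, C1 ⊕ C2 = (M1 ⊕ K) ⊕ (M2 ⊕ K) = M1 ⊕ M2, so the key drops out. Then M2 = (M1 ⊕ M2) ⊕ M1 over the first 13 bytes.
byte 0: (40 XOR 7c) XOR 73 = 3c XOR 73 = 4f
byte 1: (60 XOR 78) XOR 74 = 18 XOR 74 = 6c
byte 2: (a8 XOR 35) XOR 61 = 9d XOR 61 = fc
byte 3: (7c XOR 96) XOR 74 = ea XOR 74 = 9e
byte 4: (3a XOR 7f) XOR 75 = 45 XOR 75 = 30
byte 5: (7b XOR 7a) XOR 73 = 01 XOR 73 = 72
byte 6: (48 XOR aa) XOR 20 = e2 XOR 20 = c2
byte 7: (be XOR 44) XOR 46 = fa XOR 46 = bc
byte 8: (5b XOR 56) XOR 72 = 0d XOR 72 = 7f
byte 9: (d6 XOR ef) XOR 6f = 39 XOR 6f = 56
byte 10: (5a XOR d2) XOR 6d = 88 XOR 6d = e5
byte 11: (f5 XOR d9) XOR 3a = 2c XOR 3a = 16
byte 12: (cc XOR 14) XOR 20 = d8 XOR 20 = f8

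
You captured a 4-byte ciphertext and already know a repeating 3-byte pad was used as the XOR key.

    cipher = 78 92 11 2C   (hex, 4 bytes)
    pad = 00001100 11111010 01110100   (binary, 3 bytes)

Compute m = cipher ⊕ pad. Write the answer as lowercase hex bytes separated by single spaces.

The 3-byte key repeats, so the effective keystream is 0c fa 74 0c.
byte 0: 78 xor 0c = 74
byte 1: 92 xor fa = 68
byte 2: 11 xor 74 = 65
byte 3: 2c xor 0c = 20

74 68 65 20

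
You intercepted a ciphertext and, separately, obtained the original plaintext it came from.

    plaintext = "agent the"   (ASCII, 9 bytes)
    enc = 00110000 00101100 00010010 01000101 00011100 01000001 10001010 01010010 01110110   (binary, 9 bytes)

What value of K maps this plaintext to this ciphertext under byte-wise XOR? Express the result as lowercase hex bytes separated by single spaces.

Since enc = plaintext ⊕ K, XORing both sides with plaintext gives K = plaintext ⊕ enc.
61 ⊕ 30 = 51
67 ⊕ 2c = 4b
65 ⊕ 12 = 77
6e ⊕ 45 = 2b
74 ⊕ 1c = 68
20 ⊕ 41 = 61
74 ⊕ 8a = fe
68 ⊕ 52 = 3a
65 ⊕ 76 = 13

51 4b 77 2b 68 61 fe 3a 13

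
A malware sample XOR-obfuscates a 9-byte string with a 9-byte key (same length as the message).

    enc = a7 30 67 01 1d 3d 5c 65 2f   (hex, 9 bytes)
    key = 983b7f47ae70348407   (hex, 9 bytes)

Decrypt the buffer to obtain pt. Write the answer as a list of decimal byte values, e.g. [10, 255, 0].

XOR is its own inverse, so applying the key byte-wise gives the result directly.
byte 0: a7 ⊕ 98 = 3f
byte 1: 30 ⊕ 3b = 0b
byte 2: 67 ⊕ 7f = 18
byte 3: 01 ⊕ 47 = 46
byte 4: 1d ⊕ ae = b3
byte 5: 3d ⊕ 70 = 4d
byte 6: 5c ⊕ 34 = 68
byte 7: 65 ⊕ 84 = e1
byte 8: 2f ⊕ 07 = 28

[63, 11, 24, 70, 179, 77, 104, 225, 40]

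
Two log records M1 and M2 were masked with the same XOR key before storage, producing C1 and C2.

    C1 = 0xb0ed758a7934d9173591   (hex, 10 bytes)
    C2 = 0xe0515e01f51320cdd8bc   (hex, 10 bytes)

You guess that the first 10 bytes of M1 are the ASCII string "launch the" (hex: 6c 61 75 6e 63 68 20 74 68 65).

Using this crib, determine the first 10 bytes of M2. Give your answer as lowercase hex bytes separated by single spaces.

3c dd 5e e5 ef 4f d9 ae 85 48

First, C1 ⊕ C2 = (M1 ⊕ K) ⊕ (M2 ⊕ K) = M1 ⊕ M2, so the key drops out. Then M2 = (M1 ⊕ M2) ⊕ M1 over the first 10 bytes.
byte 0: (b0 ^ e0) ^ 6c = 50 ^ 6c = 3c
byte 1: (ed ^ 51) ^ 61 = bc ^ 61 = dd
byte 2: (75 ^ 5e) ^ 75 = 2b ^ 75 = 5e
byte 3: (8a ^ 01) ^ 6e = 8b ^ 6e = e5
byte 4: (79 ^ f5) ^ 63 = 8c ^ 63 = ef
byte 5: (34 ^ 13) ^ 68 = 27 ^ 68 = 4f
byte 6: (d9 ^ 20) ^ 20 = f9 ^ 20 = d9
byte 7: (17 ^ cd) ^ 74 = da ^ 74 = ae
byte 8: (35 ^ d8) ^ 68 = ed ^ 68 = 85
byte 9: (91 ^ bc) ^ 65 = 2d ^ 65 = 48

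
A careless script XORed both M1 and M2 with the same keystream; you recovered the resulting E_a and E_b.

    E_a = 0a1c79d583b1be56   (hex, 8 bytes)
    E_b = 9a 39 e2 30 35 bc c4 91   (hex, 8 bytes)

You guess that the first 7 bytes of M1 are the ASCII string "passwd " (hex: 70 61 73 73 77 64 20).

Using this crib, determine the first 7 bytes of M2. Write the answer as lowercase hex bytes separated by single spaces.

First, E_a ⊕ E_b = (M1 ⊕ K) ⊕ (M2 ⊕ K) = M1 ⊕ M2, so the key drops out. Then M2 = (M1 ⊕ M2) ⊕ M1 over the first 7 bytes.
byte 0: (0a XOR 9a) XOR 70 = 90 XOR 70 = e0
byte 1: (1c XOR 39) XOR 61 = 25 XOR 61 = 44
byte 2: (79 XOR e2) XOR 73 = 9b XOR 73 = e8
byte 3: (d5 XOR 30) XOR 73 = e5 XOR 73 = 96
byte 4: (83 XOR 35) XOR 77 = b6 XOR 77 = c1
byte 5: (b1 XOR bc) XOR 64 = 0d XOR 64 = 69
byte 6: (be XOR c4) XOR 20 = 7a XOR 20 = 5a

e0 44 e8 96 c1 69 5a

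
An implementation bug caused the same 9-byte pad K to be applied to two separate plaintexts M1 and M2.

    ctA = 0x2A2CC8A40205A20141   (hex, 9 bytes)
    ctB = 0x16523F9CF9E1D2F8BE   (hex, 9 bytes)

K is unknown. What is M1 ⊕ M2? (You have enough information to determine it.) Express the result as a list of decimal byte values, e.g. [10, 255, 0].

ctA ⊕ ctB = (M1 ⊕ K) ⊕ (M2 ⊕ K) = M1 ⊕ M2 — the shared key cancels under XOR.
00101010 xor 00010110 = 00111100
00101100 xor 01010010 = 01111110
11001000 xor 00111111 = 11110111
10100100 xor 10011100 = 00111000
00000010 xor 11111001 = 11111011
00000101 xor 11100001 = 11100100
10100010 xor 11010010 = 01110000
00000001 xor 11111000 = 11111001
01000001 xor 10111110 = 11111111

[60, 126, 247, 56, 251, 228, 112, 249, 255]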